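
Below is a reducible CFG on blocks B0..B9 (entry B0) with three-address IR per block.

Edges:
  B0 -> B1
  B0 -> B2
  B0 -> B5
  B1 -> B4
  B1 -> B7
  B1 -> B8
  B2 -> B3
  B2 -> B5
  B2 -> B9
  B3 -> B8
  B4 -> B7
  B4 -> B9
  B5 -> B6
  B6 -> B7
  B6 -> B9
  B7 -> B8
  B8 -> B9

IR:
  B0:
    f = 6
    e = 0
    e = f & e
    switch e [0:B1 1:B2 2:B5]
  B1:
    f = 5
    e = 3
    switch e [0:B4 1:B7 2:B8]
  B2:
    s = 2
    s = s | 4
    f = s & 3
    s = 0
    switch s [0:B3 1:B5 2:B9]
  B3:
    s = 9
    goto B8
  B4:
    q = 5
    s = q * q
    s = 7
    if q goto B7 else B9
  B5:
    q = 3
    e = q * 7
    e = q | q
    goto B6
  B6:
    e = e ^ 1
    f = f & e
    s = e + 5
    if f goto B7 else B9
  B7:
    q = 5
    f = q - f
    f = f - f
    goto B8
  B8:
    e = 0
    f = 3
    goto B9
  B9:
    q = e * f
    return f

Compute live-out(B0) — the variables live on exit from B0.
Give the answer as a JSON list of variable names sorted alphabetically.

Answer: ["e", "f"]

Working:
Per-block:
  B0: {e,f} / ∅
  B1: {e,f} / ∅
  B2: {f,s} / ∅
  B3: {s} / ∅
  B4: {q,s} / ∅
  B5: {e,q} / ∅
  B6: {e,f,s} / {e,f}
  B7: {f,q} / {f}
  B8: {e,f} / ∅
  B9: {q} / {e,f}

Liveness:
  B0 li=∅ lo={e,f}
  B1 li=∅ lo={e,f}
  B2 li={e} lo={e,f}
  B3 li=∅ lo=∅
  B4 li={e,f} lo={e,f}
  B5 li={f} lo={e,f}
  B6 li={e,f} lo={e,f}
  B7 li={f} lo=∅
  B8 li=∅ lo={e,f}
  B9 li={e,f} lo=∅

live-out(B0) = ["e", "f"]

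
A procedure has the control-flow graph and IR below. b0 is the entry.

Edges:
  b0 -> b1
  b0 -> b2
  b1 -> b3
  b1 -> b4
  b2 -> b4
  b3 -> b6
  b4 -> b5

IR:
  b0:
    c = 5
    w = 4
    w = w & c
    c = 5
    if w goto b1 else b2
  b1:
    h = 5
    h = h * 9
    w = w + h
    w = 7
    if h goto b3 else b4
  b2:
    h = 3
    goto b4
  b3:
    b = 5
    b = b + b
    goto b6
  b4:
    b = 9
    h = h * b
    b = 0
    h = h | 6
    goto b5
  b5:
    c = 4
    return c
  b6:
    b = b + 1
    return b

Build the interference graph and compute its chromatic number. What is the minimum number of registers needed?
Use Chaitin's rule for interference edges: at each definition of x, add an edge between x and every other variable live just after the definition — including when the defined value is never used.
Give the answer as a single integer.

Block summaries:
  b0: {c,w} / ∅
  b1: {h,w} / {w}
  b2: {h} / ∅
  b3: {b} / ∅
  b4: {b,h} / {h}
  b5: {c} / ∅
  b6: {b} / {b}

Liveness:
  live b0: ∅→{w}
  live b1: {w}→{h}
  live b2: ∅→{h}
  live b3: ∅→{b}
  live b4: {h}→∅
  live b5: ∅→∅
  live b6: {b}→∅

Interfere edges:
  b — {h}
  c — {w}
  h — {b,w}
  w — {c,h}

Registers:
  {b,h} pairwise interfere (2-clique) ⇒ χ ≥ 2
  2-colouring: r0={c,h}  r1={b,w}
  χ = 2

Answer: 2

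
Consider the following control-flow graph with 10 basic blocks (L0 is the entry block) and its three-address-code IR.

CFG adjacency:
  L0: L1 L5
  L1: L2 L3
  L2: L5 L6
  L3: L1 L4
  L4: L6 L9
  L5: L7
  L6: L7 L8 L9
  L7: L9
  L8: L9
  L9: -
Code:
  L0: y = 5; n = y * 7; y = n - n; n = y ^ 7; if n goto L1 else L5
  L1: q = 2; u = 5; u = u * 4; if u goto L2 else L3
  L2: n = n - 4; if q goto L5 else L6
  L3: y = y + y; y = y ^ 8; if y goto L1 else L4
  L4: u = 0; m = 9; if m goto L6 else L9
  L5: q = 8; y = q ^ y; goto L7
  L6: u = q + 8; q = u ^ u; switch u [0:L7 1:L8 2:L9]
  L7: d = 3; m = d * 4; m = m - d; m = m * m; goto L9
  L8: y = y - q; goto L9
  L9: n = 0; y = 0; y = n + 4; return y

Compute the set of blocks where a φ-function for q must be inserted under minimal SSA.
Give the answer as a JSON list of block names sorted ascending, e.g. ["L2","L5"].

Answer: ["L1", "L5", "L7", "L9"]

Working:
idom tree: L1←L0 L2←L1 L3←L1 L4←L3 L5←L0 L6←L1 L7←L0 L8←L6 L9←L0
Dom at joins:
  L1: preds {L0,L3}: {L0} ∩ {L0,L1,L3} = {L0}; idom=L0
  L5: preds {L0,L2}: {L0} ∩ {L0,L1,L2} = {L0}; idom=L0
  L6: preds {L2,L4}: {L0,L1,L2} ∩ {L0,L1,L3,L4} = {L0,L1}; idom=L1
  L7: preds {L5,L6}: {L0,L5} ∩ {L0,L1,L6} = {L0}; idom=L0
  L9: preds {L4,L6,L7,L8}: {L0,L1,L3,L4} ∩ {L0,L1,L6} ∩ {L0,L7} ∩ {L0,L1,L6,L8} = {L0}; idom=L0

Frontier:
  join L1 pred L0: · stop@L0
  join L1 pred L3: L3→L1 stop@L0
  join L5 pred L0: · stop@L0
  join L5 pred L2: L2→L1 stop@L0
  join L6 pred L2: L2 stop@L1
  join L6 pred L4: L4→L3 stop@L1
  join L7 pred L5: L5 stop@L0
  join L7 pred L6: L6→L1 stop@L0
  join L9 pred L4: L4→L3→L1 stop@L0
  join L9 pred L6: L6→L1 stop@L0
  join L9 pred L7: L7 stop@L0
  join L9 pred L8: L8→L6→L1 stop@L0
  L0: DF=∅
  L1: DF={L1,L5,L7,L9}
  L2: DF={L5,L6}
  L3: DF={L1,L6,L9}
  L4: DF={L6,L9}
  L5: DF={L7}
  L6: DF={L7,L9}
  L7: DF={L9}
  L8: DF={L9}
  L9: DF=∅

φ for q: defs {L1,L5,L6}
  DF⁺ = {L1,L5,L7,L9}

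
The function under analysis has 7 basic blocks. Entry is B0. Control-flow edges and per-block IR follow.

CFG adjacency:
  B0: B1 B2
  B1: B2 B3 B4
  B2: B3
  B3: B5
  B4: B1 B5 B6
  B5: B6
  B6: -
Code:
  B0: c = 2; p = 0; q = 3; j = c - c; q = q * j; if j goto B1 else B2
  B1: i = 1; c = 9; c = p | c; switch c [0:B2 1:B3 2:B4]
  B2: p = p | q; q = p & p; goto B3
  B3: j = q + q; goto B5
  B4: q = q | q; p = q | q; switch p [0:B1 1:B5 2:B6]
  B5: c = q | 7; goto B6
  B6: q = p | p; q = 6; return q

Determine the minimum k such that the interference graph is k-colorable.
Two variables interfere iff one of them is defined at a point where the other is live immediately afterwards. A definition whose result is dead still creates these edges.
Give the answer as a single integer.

Answer: 3

Working:
def/use:
  B0: {c,j,p,q} / ∅
  B1: {c,i} / {p}
  B2: {p,q} / {p,q}
  B3: {j} / {q}
  B4: {p,q} / {q}
  B5: {c} / {q}
  B6: {q} / {p}

Live sets:
  B0 li=∅ lo={p,q}
  B1 li={p,q} lo={p,q}
  B2 li={p,q} lo={p,q}
  B3 li={p,q} lo={p,q}
  B4 li={q} lo={p,q}
  B5 li={p,q} lo={p}
  B6 li={p} lo=∅

Conflict graph:
  c↔{p,q}
  i↔{p,q}
  j↔{p,q}
  p↔{c,i,j,q}
  q↔{c,i,j,p}

Colouring:
  lower bound: {c,p,q} mutually conflict ⇒ χ ≥ 3
  3-colouring: R0={p}  R1={q}  R2={c,i,j}
  χ = 3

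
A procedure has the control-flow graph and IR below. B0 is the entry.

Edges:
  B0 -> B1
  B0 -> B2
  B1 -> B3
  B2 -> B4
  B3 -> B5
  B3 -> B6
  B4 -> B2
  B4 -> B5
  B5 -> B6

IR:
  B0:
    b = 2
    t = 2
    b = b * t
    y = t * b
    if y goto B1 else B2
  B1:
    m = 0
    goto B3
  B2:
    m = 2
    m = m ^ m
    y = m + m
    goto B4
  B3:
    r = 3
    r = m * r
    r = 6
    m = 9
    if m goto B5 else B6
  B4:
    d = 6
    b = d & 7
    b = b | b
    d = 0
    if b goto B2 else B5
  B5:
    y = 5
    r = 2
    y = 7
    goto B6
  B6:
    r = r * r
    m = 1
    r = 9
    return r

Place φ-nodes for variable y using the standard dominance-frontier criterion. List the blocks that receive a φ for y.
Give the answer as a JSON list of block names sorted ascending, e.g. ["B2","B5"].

Answer: ["B2", "B5", "B6"]

Working:
idom tree: B1←B0 B2←B0 B3←B1 B4←B2 B5←B0 B6←B0
Dom at joins:
  B2: preds {B0,B4}: {B0} ∩ {B0,B2,B4} = {B0}; idom=B0
  B5: preds {B3,B4}: {B0,B1,B3} ∩ {B0,B2,B4} = {B0}; idom=B0
  B6: preds {B3,B5}: {B0,B1,B3} ∩ {B0,B5} = {B0}; idom=B0

DF walk-up:
  B2←B0: walk · to B0
  B2←B4: walk B4→B2 to B0
  B5←B3: walk B3→B1 to B0
  B5←B4: walk B4→B2 to B0
  B6←B3: walk B3→B1 to B0
  B6←B5: walk B5 to B0
  DF(B0)=∅
  DF(B1)={B5,B6}
  DF(B2)={B2,B5}
  DF(B3)={B5,B6}
  DF(B4)={B2,B5}
  DF(B5)={B6}
  DF(B6)=∅

φ for y: defs {B0,B2,B5}
  DF⁺ = {B2,B5,B6}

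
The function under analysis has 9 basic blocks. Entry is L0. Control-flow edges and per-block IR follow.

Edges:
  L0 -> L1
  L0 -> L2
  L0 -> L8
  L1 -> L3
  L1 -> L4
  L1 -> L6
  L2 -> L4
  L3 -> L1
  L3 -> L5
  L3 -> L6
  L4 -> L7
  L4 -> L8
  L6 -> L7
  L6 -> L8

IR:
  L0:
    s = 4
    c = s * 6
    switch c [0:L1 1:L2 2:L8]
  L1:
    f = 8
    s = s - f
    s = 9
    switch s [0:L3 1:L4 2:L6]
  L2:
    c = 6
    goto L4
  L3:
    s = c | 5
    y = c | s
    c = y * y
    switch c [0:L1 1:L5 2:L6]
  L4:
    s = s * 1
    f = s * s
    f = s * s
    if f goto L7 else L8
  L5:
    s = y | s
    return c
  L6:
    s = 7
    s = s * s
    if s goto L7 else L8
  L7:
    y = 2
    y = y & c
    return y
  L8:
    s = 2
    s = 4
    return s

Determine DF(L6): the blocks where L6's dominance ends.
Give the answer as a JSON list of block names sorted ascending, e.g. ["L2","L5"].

Answer: ["L7", "L8"]

Derivation:
idom tree: L1←L0 L2←L0 L3←L1 L4←L0 L5←L3 L6←L1 L7←L0 L8←L0
Dom∩ at merges:
  L1: preds {L0,L3}: {L0} ∩ {L0,L1,L3} = {L0}; idom=L0
  L4: preds {L1,L2}: {L0,L1} ∩ {L0,L2} = {L0}; idom=L0
  L6: preds {L1,L3}: {L0,L1} ∩ {L0,L1,L3} = {L0,L1}; idom=L1
  L7: preds {L4,L6}: {L0,L4} ∩ {L0,L1,L6} = {L0}; idom=L0
  L8: preds {L0,L4,L6}: {L0} ∩ {L0,L4} ∩ {L0,L1,L6} = {L0}; idom=L0

Frontier:
  join L1 pred L0: · stop@L0
  join L1 pred L3: L3→L1 stop@L0
  join L4 pred L1: L1 stop@L0
  join L4 pred L2: L2 stop@L0
  join L6 pred L1: · stop@L1
  join L6 pred L3: L3 stop@L1
  join L7 pred L4: L4 stop@L0
  join L7 pred L6: L6→L1 stop@L0
  join L8 pred L0: · stop@L0
  join L8 pred L4: L4 stop@L0
  join L8 pred L6: L6→L1 stop@L0
  DF(L0)=∅
  DF(L1)={L1,L4,L7,L8}
  DF(L2)={L4}
  DF(L3)={L1,L6}
  DF(L4)={L7,L8}
  DF(L5)=∅
  DF(L6)={L7,L8}
  DF(L7)=∅
  DF(L8)=∅

DF(L6) = ["L7", "L8"]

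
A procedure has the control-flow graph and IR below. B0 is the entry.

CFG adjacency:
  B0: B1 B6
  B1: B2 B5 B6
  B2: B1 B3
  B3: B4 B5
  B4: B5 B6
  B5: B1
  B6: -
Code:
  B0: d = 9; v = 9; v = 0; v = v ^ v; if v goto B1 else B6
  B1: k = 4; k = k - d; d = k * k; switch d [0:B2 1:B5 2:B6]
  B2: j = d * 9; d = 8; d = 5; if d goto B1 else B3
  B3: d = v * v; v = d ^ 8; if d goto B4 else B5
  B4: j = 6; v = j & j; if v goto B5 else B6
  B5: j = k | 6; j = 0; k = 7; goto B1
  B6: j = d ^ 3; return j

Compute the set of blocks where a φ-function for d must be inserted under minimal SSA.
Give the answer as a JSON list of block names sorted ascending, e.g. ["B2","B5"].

Answer: ["B1", "B5", "B6"]

Analysis:
idom tree: B1←B0 B2←B1 B3←B2 B4←B3 B5←B1 B6←B0
Dom at joins:
  B1: preds {B0,B2,B5}: {B0} ∩ {B0,B1,B2} ∩ {B0,B1,B5} = {B0}; idom=B0
  B5: preds {B1,B3,B4}: {B0,B1} ∩ {B0,B1,B2,B3} ∩ {B0,B1,B2,B3,B4} = {B0,B1}; idom=B1
  B6: preds {B0,B1,B4}: {B0} ∩ {B0,B1} ∩ {B0,B1,B2,B3,B4} = {B0}; idom=B0

Frontier:
  join B1 pred B0: · stop@B0
  join B1 pred B2: B2→B1 stop@B0
  join B1 pred B5: B5→B1 stop@B0
  join B5 pred B1: · stop@B1
  join B5 pred B3: B3→B2 stop@B1
  join B5 pred B4: B4→B3→B2 stop@B1
  join B6 pred B0: · stop@B0
  join B6 pred B1: B1 stop@B0
  join B6 pred B4: B4→B3→B2→B1 stop@B0
  B0: DF=∅
  B1: DF={B1,B6}
  B2: DF={B1,B5,B6}
  B3: DF={B5,B6}
  B4: DF={B5,B6}
  B5: DF={B1}
  B6: DF=∅

φ for d: defs {B0,B1,B2,B3}
  DF⁺ = {B1,B5,B6}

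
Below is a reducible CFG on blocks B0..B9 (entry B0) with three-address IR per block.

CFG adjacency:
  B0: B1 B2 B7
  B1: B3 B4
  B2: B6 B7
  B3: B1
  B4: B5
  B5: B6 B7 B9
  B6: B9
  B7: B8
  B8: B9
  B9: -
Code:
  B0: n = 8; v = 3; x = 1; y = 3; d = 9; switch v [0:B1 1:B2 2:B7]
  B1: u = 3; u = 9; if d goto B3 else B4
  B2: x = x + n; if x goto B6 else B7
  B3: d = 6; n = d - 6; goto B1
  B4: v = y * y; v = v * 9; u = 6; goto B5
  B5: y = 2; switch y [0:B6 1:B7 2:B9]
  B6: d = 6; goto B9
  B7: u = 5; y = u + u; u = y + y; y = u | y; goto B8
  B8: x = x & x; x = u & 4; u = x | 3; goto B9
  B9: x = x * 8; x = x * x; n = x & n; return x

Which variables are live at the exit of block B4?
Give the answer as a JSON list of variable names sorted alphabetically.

Per-block:
  B0 def {d,n,v,x,y} use ∅
  B1 def {u} use {d}
  B2 def {x} use {n,x}
  B3 def {d,n} use ∅
  B4 def {u,v} use {y}
  B5 def {y} use ∅
  B6 def {d} use ∅
  B7 def {u,y} use ∅
  B8 def {u,x} use {u,x}
  B9 def {n,x} use {n,x}

Live sets:
  live B0: ∅→{d,n,x,y}
  live B1: {d,n,x,y}→{n,x,y}
  live B2: {n,x}→{n,x}
  live B3: {x,y}→{d,n,x,y}
  live B4: {n,x,y}→{n,x}
  live B5: {n,x}→{n,x}
  live B6: {n,x}→{n,x}
  live B7: {n,x}→{n,u,x}
  live B8: {n,u,x}→{n,x}
  live B9: {n,x}→∅

live-out(B4) = ["n", "x"]

Answer: ["n", "x"]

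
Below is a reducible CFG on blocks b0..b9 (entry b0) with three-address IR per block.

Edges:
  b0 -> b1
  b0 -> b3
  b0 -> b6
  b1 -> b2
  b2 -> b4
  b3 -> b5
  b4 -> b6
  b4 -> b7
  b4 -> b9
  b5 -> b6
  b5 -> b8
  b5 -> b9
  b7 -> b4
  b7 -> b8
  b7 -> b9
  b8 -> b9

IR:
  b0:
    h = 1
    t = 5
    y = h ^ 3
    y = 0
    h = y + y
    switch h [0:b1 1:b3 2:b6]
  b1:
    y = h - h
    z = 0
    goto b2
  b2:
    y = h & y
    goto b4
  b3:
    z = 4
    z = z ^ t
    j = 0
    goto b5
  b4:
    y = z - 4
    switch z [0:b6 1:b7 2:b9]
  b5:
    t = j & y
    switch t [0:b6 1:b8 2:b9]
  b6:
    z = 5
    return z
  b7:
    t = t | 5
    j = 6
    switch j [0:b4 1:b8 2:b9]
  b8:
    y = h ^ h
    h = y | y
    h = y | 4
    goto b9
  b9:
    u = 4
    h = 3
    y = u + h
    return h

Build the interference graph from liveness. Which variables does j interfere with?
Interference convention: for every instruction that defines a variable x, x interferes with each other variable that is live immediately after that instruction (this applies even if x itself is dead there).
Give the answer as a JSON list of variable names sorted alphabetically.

Per-block:
  b0: {h,t,y} / ∅
  b1: {y,z} / {h}
  b2: {y} / {h,y}
  b3: {j,z} / {t}
  b4: {y} / {z}
  b5: {t} / {j,y}
  b6: {z} / ∅
  b7: {j,t} / {t}
  b8: {h,y} / {h}
  b9: {h,u,y} / ∅

Backward fixpoint:
  live b0: ∅→{h,t,y}
  live b1: {h,t}→{h,t,y,z}
  live b2: {h,t,y,z}→{h,t,z}
  live b3: {h,t,y}→{h,j,y}
  live b4: {h,t,z}→{h,t,z}
  live b5: {h,j,y}→{h}
  live b6: ∅→∅
  live b7: {h,t,z}→{h,t,z}
  live b8: {h}→∅
  live b9: ∅→∅

Interference:
  h↔{j,t,u,y,z}
  j↔{h,t,y,z}
  t↔{h,j,y,z}
  u↔{h}
  y↔{h,j,t,z}
  z↔{h,j,t,y}

N(j) = ["h", "t", "y", "z"]

Answer: ["h", "t", "y", "z"]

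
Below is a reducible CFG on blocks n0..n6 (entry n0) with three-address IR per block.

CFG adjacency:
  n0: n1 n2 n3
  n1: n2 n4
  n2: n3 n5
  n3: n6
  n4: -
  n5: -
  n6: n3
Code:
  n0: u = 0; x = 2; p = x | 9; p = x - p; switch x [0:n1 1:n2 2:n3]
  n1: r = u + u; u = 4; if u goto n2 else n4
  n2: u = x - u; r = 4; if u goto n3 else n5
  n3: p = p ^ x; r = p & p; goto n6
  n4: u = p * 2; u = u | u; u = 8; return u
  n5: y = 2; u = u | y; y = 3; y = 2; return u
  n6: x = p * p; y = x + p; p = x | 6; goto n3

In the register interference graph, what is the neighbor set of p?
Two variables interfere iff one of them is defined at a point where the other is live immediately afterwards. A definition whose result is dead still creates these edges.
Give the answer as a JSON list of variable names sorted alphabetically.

Answer: ["r", "u", "x"]

Working:
Per-block:
  n0 def {p,u,x} use ∅
  n1 def {r,u} use {u}
  n2 def {r,u} use {u,x}
  n3 def {p,r} use {p,x}
  n4 def {u} use {p}
  n5 def {u,y} use {u}
  n6 def {p,x,y} use {p}

Live sets:
  n0 li=∅ lo={p,u,x}
  n1 li={p,u,x} lo={p,u,x}
  n2 li={p,u,x} lo={p,u,x}
  n3 li={p,x} lo={p}
  n4 li={p} lo=∅
  n5 li={u} lo=∅
  n6 li={p} lo={p,x}

Interference:
  p↔{r,u,x}
  r↔{p,u,x}
  u↔{p,r,x,y}
  x↔{p,r,u,y}
  y↔{u,x}

N(p) = ["r", "u", "x"]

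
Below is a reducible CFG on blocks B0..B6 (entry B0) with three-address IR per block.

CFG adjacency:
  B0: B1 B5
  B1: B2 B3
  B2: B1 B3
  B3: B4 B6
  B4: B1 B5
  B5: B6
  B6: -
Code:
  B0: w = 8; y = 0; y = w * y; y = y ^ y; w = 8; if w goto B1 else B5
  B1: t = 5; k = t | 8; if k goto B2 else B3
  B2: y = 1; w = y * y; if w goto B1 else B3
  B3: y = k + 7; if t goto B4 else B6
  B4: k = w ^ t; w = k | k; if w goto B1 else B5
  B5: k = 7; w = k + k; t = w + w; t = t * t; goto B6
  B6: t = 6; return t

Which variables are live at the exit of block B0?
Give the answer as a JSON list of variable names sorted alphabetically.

Per-block:
  B0 def {w,y} use ∅
  B1 def {k,t} use ∅
  B2 def {w,y} use ∅
  B3 def {y} use {k,t}
  B4 def {k,w} use {t,w}
  B5 def {k,t,w} use ∅
  B6 def {t} use ∅

Live sets:
  live B0: ∅→{w}
  live B1: {w}→{k,t,w}
  live B2: {k,t}→{k,t,w}
  live B3: {k,t,w}→{t,w}
  live B4: {t,w}→{w}
  live B5: ∅→∅
  live B6: ∅→∅

live-out(B0) = ["w"]

Answer: ["w"]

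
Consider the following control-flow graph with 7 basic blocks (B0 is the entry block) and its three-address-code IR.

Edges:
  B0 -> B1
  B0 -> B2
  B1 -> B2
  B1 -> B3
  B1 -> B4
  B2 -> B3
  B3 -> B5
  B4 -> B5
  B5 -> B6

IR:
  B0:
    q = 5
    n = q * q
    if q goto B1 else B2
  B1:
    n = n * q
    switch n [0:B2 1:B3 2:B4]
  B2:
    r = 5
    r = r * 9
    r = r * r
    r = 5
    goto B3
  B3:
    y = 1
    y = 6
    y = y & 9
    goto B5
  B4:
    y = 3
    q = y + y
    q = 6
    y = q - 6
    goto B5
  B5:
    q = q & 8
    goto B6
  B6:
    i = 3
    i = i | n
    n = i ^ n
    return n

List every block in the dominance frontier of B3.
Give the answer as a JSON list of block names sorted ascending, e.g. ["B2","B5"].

idom tree: B1←B0 B2←B0 B3←B0 B4←B1 B5←B0 B6←B5
Join-block Dom:
  B2: preds {B0,B1}: {B0} ∩ {B0,B1} = {B0}; idom=B0
  B3: preds {B1,B2}: {B0,B1} ∩ {B0,B2} = {B0}; idom=B0
  B5: preds {B3,B4}: {B0,B3} ∩ {B0,B1,B4} = {B0}; idom=B0

DF derivation:
  join B2 pred B0: · stop@B0
  join B2 pred B1: B1 stop@B0
  join B3 pred B1: B1 stop@B0
  join B3 pred B2: B2 stop@B0
  join B5 pred B3: B3 stop@B0
  join B5 pred B4: B4→B1 stop@B0
  DF(B0)=∅
  DF(B1)={B2,B3,B5}
  DF(B2)={B3}
  DF(B3)={B5}
  DF(B4)={B5}
  DF(B5)=∅
  DF(B6)=∅

DF(B3) = ["B5"]

Answer: ["B5"]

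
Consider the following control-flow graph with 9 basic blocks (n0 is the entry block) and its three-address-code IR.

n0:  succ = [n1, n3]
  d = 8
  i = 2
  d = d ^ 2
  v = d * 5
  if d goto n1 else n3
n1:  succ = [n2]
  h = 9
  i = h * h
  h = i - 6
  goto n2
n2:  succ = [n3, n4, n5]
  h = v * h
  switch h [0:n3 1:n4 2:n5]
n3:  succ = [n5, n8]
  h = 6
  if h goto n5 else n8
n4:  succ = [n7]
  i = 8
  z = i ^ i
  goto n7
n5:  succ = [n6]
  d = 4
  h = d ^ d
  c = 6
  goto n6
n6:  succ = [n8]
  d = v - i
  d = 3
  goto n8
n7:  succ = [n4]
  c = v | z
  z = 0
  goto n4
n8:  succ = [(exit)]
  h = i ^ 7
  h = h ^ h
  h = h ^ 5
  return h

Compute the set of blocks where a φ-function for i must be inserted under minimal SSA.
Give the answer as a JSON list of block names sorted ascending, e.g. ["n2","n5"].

Answer: ["n3", "n4", "n5", "n8"]

Working:
idom tree: n1←n0 n2←n1 n3←n0 n4←n2 n5←n0 n6←n5 n7←n4 n8←n0
Join-block Dom:
  n3: preds {n0,n2}: {n0} ∩ {n0,n1,n2} = {n0}; idom=n0
  n4: preds {n2,n7}: {n0,n1,n2} ∩ {n0,n1,n2,n4,n7} = {n0,n1,n2}; idom=n2
  n5: preds {n2,n3}: {n0,n1,n2} ∩ {n0,n3} = {n0}; idom=n0
  n8: preds {n3,n6}: {n0,n3} ∩ {n0,n5,n6} = {n0}; idom=n0

Frontier:
  join n3 pred n0: · stop@n0
  join n3 pred n2: n2→n1 stop@n0
  join n4 pred n2: · stop@n2
  join n4 pred n7: n7→n4 stop@n2
  join n5 pred n2: n2→n1 stop@n0
  join n5 pred n3: n3 stop@n0
  join n8 pred n3: n3 stop@n0
  join n8 pred n6: n6→n5 stop@n0
  DF(n0)=∅
  DF(n1)={n3,n5}
  DF(n2)={n3,n5}
  DF(n3)={n5,n8}
  DF(n4)={n4}
  DF(n5)={n8}
  DF(n6)={n8}
  DF(n7)={n4}
  DF(n8)=∅

φ for i: defs {n0,n1,n4}
  DF⁺ = {n3,n4,n5,n8}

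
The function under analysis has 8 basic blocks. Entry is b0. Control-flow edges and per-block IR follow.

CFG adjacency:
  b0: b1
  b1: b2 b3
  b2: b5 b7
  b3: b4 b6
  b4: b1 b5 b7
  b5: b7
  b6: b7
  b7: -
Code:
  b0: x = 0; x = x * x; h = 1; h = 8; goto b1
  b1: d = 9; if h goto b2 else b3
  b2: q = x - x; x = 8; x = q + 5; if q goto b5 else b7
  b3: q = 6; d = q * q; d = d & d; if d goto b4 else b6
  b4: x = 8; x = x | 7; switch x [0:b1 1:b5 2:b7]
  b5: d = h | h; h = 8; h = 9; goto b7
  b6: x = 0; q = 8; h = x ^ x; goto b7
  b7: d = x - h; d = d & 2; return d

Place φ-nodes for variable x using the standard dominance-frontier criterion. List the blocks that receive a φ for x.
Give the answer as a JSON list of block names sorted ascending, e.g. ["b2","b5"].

Answer: ["b1", "b5", "b7"]

Derivation:
idom tree: b1←b0 b2←b1 b3←b1 b4←b3 b5←b1 b6←b3 b7←b1
Dom∩ at merges:
  b1: preds {b0,b4}: {b0} ∩ {b0,b1,b3,b4} = {b0}; idom=b0
  b5: preds {b2,b4}: {b0,b1,b2} ∩ {b0,b1,b3,b4} = {b0,b1}; idom=b1
  b7: preds {b2,b4,b5,b6}: {b0,b1,b2} ∩ {b0,b1,b3,b4} ∩ {b0,b1,b5} ∩ {b0,b1,b3,b6} = {b0,b1}; idom=b1

Frontier:
  b1←b0: walk · to b0
  b1←b4: walk b4→b3→b1 to b0
  b5←b2: walk b2 to b1
  b5←b4: walk b4→b3 to b1
  b7←b2: walk b2 to b1
  b7←b4: walk b4→b3 to b1
  b7←b5: walk b5 to b1
  b7←b6: walk b6→b3 to b1
  b0: DF=∅
  b1: DF={b1}
  b2: DF={b5,b7}
  b3: DF={b1,b5,b7}
  b4: DF={b1,b5,b7}
  b5: DF={b7}
  b6: DF={b7}
  b7: DF=∅

φ for x: defs {b0,b2,b4,b6}
  DF⁺ = {b1,b5,b7}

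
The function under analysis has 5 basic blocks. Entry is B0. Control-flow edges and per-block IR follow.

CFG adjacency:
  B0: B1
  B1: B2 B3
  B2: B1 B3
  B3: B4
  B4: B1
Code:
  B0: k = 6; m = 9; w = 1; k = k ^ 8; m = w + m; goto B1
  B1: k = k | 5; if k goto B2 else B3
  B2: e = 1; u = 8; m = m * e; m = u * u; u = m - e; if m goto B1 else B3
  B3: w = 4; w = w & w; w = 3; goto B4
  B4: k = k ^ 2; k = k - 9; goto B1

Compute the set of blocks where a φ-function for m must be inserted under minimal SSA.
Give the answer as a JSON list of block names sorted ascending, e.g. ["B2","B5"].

idom tree: B1←B0 B2←B1 B3←B1 B4←B3
Dom at joins:
  B1: preds {B0,B2,B4}: {B0} ∩ {B0,B1,B2} ∩ {B0,B1,B3,B4} = {B0}; idom=B0
  B3: preds {B1,B2}: {B0,B1} ∩ {B0,B1,B2} = {B0,B1}; idom=B1

DF derivation:
  join B1 pred B0: · stop@B0
  join B1 pred B2: B2→B1 stop@B0
  join B1 pred B4: B4→B3→B1 stop@B0
  join B3 pred B1: · stop@B1
  join B3 pred B2: B2 stop@B1
  B0: DF=∅
  B1: DF={B1}
  B2: DF={B1,B3}
  B3: DF={B1}
  B4: DF={B1}

φ for m: defs {B0,B2}
  DF⁺ = {B1,B3}

Answer: ["B1", "B3"]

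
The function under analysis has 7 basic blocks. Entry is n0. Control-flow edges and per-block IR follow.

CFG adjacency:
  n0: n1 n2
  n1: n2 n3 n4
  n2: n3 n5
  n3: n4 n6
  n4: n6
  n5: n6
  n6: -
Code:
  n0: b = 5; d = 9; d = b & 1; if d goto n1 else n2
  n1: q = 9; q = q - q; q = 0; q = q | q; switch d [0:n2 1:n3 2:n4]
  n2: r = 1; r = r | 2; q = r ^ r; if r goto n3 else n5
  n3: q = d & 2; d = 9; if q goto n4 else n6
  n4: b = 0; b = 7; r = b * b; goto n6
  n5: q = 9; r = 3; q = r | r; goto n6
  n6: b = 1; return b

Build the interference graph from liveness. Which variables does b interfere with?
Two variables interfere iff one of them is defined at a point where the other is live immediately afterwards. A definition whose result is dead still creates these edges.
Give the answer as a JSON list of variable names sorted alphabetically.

def/use:
  n0: {b,d} / ∅
  n1: {q} / {d}
  n2: {q,r} / ∅
  n3: {d,q} / {d}
  n4: {b,r} / ∅
  n5: {q,r} / ∅
  n6: {b} / ∅

Backward fixpoint:
  live n0: ∅→{d}
  live n1: {d}→{d}
  live n2: {d}→{d}
  live n3: {d}→∅
  live n4: ∅→∅
  live n5: ∅→∅
  live n6: ∅→∅

Conflict graph:
  b — {d}
  d — {b,q,r}
  q — {d,r}
  r — {d,q}

N(b) = ["d"]

Answer: ["d"]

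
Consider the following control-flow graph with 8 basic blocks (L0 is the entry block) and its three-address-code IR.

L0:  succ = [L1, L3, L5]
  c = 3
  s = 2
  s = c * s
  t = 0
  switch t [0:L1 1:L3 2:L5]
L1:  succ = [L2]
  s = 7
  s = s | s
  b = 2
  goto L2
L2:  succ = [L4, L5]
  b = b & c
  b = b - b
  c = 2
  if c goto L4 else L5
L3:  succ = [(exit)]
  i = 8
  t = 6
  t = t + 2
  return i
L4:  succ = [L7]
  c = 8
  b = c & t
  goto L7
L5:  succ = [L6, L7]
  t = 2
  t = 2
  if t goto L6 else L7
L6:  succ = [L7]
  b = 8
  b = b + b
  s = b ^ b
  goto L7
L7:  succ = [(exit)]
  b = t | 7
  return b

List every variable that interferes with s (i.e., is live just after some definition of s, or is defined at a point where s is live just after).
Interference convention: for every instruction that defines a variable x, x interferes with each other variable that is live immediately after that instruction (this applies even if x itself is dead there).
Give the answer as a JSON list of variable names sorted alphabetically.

Answer: ["c", "t"]

Working:
def/use:
  L0: def={c,s,t} ue=∅
  L1: def={b,s} ue=∅
  L2: def={b,c} ue={b,c}
  L3: def={i,t} ue=∅
  L4: def={b,c} ue={t}
  L5: def={t} ue=∅
  L6: def={b,s} ue=∅
  L7: def={b} ue={t}

Backward fixpoint:
  L0: in=∅ out={c,t}
  L1: in={c,t} out={b,c,t}
  L2: in={b,c,t} out={t}
  L3: in=∅ out=∅
  L4: in={t} out={t}
  L5: in=∅ out={t}
  L6: in={t} out={t}
  L7: in={t} out=∅

Conflict graph:
  b: {c,t}
  c: {b,s,t}
  i: {t}
  s: {c,t}
  t: {b,c,i,s}

N(s) = ["c", "t"]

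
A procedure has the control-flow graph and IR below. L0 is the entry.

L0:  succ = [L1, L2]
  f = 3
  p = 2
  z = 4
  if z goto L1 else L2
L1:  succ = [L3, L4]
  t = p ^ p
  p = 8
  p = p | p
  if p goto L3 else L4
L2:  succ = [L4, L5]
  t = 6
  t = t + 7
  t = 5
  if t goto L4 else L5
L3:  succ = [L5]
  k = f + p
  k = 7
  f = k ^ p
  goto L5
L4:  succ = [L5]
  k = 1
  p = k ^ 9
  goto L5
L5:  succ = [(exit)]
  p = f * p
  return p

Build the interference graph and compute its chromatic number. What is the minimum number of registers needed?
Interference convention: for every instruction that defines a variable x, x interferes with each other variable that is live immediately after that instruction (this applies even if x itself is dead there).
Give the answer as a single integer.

Answer: 3

Derivation:
Block summaries:
  L0: {f,p,z} / ∅
  L1: {p,t} / {p}
  L2: {t} / ∅
  L3: {f,k} / {f,p}
  L4: {k,p} / ∅
  L5: {p} / {f,p}

Backward fixpoint:
  live L0: ∅→{f,p}
  live L1: {f,p}→{f,p}
  live L2: {f,p}→{f,p}
  live L3: {f,p}→{f,p}
  live L4: {f}→{f,p}
  live L5: {f,p}→∅

Conflict graph:
  f: {k,p,t,z}
  k: {f,p}
  p: {f,k,t,z}
  t: {f,p}
  z: {f,p}

Chromatic number:
  clique {f,k,p} ⇒ need ≥ 3
  assign f→r0 k→r2 p→r1 t→r2 z→r2 — no edge inside a register ⇒ χ ≤ 3
  χ = 3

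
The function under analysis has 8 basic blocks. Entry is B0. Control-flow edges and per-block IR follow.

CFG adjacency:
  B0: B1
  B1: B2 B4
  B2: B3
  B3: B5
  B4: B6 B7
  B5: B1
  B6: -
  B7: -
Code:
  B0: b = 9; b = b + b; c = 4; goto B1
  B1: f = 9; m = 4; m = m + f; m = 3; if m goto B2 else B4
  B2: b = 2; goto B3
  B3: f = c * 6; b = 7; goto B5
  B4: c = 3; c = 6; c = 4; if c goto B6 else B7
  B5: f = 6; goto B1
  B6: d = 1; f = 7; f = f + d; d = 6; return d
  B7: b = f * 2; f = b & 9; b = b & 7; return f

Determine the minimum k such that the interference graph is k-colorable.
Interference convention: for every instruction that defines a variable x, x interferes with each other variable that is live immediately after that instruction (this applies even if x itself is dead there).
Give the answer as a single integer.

Per-block:
  B0 def {b,c} use ∅
  B1 def {f,m} use ∅
  B2 def {b} use ∅
  B3 def {b,f} use {c}
  B4 def {c} use ∅
  B5 def {f} use ∅
  B6 def {d,f} use ∅
  B7 def {b,f} use {f}

Backward fixpoint:
  B0 li=∅ lo={c}
  B1 li={c} lo={c,f}
  B2 li={c} lo={c}
  B3 li={c} lo={c}
  B4 li={f} lo={f}
  B5 li={c} lo={c}
  B6 li=∅ lo=∅
  B7 li={f} lo=∅

Interference:
  b — {c,f}
  c — {b,f,m}
  d — {f}
  f — {b,c,d,m}
  m — {c,f}

Colouring:
  {b,c,f} pairwise interfere (3-clique) ⇒ χ ≥ 3
  3-colouring: R0={f}  R1={c,d}  R2={b,m}
  χ = 3

Answer: 3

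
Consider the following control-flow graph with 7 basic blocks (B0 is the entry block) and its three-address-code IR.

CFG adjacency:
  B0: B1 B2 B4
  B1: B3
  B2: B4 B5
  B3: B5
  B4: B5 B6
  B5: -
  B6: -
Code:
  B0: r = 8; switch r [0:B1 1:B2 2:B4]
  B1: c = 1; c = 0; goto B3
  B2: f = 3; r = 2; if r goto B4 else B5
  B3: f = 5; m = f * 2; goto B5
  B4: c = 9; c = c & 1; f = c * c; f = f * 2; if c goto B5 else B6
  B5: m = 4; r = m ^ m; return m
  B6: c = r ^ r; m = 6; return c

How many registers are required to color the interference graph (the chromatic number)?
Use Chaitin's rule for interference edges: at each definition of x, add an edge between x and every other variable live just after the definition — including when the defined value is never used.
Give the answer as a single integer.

Answer: 3

Derivation:
def/use:
  B0: def={r} ue=∅
  B1: def={c} ue=∅
  B2: def={f,r} ue=∅
  B3: def={f,m} ue=∅
  B4: def={c,f} ue=∅
  B5: def={m,r} ue=∅
  B6: def={c,m} ue={r}

Backward fixpoint:
  B0: in=∅ out={r}
  B1: in=∅ out=∅
  B2: in=∅ out={r}
  B3: in=∅ out=∅
  B4: in={r} out={r}
  B5: in=∅ out=∅
  B6: in={r} out=∅

Interference:
  c — {f,m,r}
  f — {c,r}
  m — {c,r}
  r — {c,f,m}

Colouring:
  clique {c,f,r} ⇒ need ≥ 3
  3-colouring: r0={c}  r1={r}  r2={f,m}
  χ = 3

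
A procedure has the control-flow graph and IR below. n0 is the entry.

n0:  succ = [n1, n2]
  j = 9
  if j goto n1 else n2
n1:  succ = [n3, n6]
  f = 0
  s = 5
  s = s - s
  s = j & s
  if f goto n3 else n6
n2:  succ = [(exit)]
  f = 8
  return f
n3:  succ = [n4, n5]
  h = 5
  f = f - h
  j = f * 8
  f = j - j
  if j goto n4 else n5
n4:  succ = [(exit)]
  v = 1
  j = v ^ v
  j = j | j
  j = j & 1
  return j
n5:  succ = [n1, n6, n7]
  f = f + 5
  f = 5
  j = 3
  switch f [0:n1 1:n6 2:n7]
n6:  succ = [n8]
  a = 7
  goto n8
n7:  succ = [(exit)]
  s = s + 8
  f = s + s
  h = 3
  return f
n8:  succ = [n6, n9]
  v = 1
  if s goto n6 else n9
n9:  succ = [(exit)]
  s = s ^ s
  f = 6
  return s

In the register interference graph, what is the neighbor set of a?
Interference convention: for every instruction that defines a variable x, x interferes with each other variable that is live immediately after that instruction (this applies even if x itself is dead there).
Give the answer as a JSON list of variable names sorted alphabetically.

Per-block:
  n0 def {j} use ∅
  n1 def {f,s} use {j}
  n2 def {f} use ∅
  n3 def {f,h,j} use {f}
  n4 def {j,v} use ∅
  n5 def {f,j} use {f}
  n6 def {a} use ∅
  n7 def {f,h,s} use {s}
  n8 def {v} use {s}
  n9 def {f,s} use {s}

Live sets:
  live n0: ∅→{j}
  live n1: {j}→{f,s}
  live n2: ∅→∅
  live n3: {f,s}→{f,s}
  live n4: ∅→∅
  live n5: {f,s}→{j,s}
  live n6: {s}→{s}
  live n7: {s}→∅
  live n8: {s}→{s}
  live n9: {s}→∅

Conflict graph:
  a↔{s}
  f↔{h,j,s}
  h↔{f,s}
  j↔{f,s}
  s↔{a,f,h,j,v}
  v↔{s}

N(a) = ["s"]

Answer: ["s"]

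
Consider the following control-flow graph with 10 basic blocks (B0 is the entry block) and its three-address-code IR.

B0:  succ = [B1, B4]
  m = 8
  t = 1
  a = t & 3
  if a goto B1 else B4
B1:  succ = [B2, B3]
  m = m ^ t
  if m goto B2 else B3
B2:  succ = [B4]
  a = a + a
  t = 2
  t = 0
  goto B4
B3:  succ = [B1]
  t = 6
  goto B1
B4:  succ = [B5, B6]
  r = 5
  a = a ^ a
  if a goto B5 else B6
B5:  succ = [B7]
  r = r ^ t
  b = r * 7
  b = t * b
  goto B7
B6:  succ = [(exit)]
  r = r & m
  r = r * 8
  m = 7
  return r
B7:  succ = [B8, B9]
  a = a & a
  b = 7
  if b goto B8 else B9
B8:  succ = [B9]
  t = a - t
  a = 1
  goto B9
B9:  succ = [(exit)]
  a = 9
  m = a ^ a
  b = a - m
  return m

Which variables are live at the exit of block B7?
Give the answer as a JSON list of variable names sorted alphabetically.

Answer: ["a", "t"]

Working:
def/use:
  B0: {a,m,t} / ∅
  B1: {m} / {m,t}
  B2: {a,t} / {a}
  B3: {t} / ∅
  B4: {a,r} / {a}
  B5: {b,r} / {r,t}
  B6: {m,r} / {m,r}
  B7: {a,b} / {a}
  B8: {a,t} / {a,t}
  B9: {a,b,m} / ∅

Live sets:
  B0: in=∅ out={a,m,t}
  B1: in={a,m,t} out={a,m}
  B2: in={a,m} out={a,m,t}
  B3: in={a,m} out={a,m,t}
  B4: in={a,m,t} out={a,m,r,t}
  B5: in={a,r,t} out={a,t}
  B6: in={m,r} out=∅
  B7: in={a,t} out={a,t}
  B8: in={a,t} out=∅
  B9: in=∅ out=∅

live-out(B7) = ["a", "t"]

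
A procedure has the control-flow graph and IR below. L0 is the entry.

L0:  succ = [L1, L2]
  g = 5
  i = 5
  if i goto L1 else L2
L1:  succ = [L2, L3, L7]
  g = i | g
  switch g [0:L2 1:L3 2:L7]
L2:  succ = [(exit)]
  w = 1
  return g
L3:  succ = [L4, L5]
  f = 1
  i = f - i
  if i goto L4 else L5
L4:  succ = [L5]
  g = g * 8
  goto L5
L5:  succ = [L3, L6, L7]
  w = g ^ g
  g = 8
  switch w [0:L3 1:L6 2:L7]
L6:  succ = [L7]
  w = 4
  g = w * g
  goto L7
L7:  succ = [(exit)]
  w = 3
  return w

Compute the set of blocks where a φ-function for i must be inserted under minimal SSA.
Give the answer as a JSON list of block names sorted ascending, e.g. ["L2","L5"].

idom tree: L1←L0 L2←L0 L3←L1 L4←L3 L5←L3 L6←L5 L7←L1
Dom at joins:
  L2: preds {L0,L1}: {L0} ∩ {L0,L1} = {L0}; idom=L0
  L3: preds {L1,L5}: {L0,L1} ∩ {L0,L1,L3,L5} = {L0,L1}; idom=L1
  L5: preds {L3,L4}: {L0,L1,L3} ∩ {L0,L1,L3,L4} = {L0,L1,L3}; idom=L3
  L7: preds {L1,L5,L6}: {L0,L1} ∩ {L0,L1,L3,L5} ∩ {L0,L1,L3,L5,L6} = {L0,L1}; idom=L1

Frontier:
  L2←L0: walk · to L0
  L2←L1: walk L1 to L0
  L3←L1: walk · to L1
  L3←L5: walk L5→L3 to L1
  L5←L3: walk · to L3
  L5←L4: walk L4 to L3
  L7←L1: walk · to L1
  L7←L5: walk L5→L3 to L1
  L7←L6: walk L6→L5→L3 to L1
  L0 → ∅
  L1 → {L2}
  L2 → ∅
  L3 → {L3,L7}
  L4 → {L5}
  L5 → {L3,L7}
  L6 → {L7}
  L7 → ∅

φ for i: defs {L0,L3}
  DF⁺ = {L3,L7}

Answer: ["L3", "L7"]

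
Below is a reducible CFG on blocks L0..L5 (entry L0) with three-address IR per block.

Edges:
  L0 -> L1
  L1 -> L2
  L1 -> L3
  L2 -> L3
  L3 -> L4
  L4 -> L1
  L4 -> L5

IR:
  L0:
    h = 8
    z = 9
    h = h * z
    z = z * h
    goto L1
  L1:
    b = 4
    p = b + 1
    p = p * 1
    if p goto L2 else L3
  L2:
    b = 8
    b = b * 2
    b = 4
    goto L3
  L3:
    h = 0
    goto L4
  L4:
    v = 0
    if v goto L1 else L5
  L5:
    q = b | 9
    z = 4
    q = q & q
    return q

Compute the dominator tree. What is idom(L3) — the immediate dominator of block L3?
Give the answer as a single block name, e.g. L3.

Answer: L1

Working:
idom tree: L1←L0 L2←L1 L3←L1 L4←L3 L5←L4
Dom at joins:
  L1: preds {L0,L4}: {L0} ∩ {L0,L1,L3,L4} = {L0}; idom=L0
  L3: preds {L1,L2}: {L0,L1} ∩ {L0,L1,L2} = {L0,L1}; idom=L1

idom(L3) = L1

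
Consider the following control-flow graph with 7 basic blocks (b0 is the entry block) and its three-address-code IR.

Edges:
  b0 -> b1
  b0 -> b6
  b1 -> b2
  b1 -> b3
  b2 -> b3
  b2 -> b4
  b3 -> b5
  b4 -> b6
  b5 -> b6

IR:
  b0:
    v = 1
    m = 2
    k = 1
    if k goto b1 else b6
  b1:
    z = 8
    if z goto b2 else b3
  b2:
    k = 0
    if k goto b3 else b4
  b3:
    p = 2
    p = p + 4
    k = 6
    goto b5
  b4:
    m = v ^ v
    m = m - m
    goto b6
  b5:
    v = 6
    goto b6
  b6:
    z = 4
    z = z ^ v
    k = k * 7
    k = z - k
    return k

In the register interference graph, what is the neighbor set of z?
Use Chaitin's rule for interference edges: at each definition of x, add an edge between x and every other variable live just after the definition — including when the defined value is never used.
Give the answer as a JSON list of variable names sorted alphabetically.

Per-block:
  b0: def={k,m,v} ue=∅
  b1: def={z} ue=∅
  b2: def={k} ue=∅
  b3: def={k,p} ue=∅
  b4: def={m} ue={v}
  b5: def={v} ue=∅
  b6: def={k,z} ue={k,v}

Live sets:
  b0 li=∅ lo={k,v}
  b1 li={v} lo={v}
  b2 li={v} lo={k,v}
  b3 li=∅ lo={k}
  b4 li={k,v} lo={k,v}
  b5 li={k} lo={k,v}
  b6 li={k,v} lo=∅

Conflict graph:
  k: {m,v,z}
  m: {k,v}
  p: ∅
  v: {k,m,z}
  z: {k,v}

N(z) = ["k", "v"]

Answer: ["k", "v"]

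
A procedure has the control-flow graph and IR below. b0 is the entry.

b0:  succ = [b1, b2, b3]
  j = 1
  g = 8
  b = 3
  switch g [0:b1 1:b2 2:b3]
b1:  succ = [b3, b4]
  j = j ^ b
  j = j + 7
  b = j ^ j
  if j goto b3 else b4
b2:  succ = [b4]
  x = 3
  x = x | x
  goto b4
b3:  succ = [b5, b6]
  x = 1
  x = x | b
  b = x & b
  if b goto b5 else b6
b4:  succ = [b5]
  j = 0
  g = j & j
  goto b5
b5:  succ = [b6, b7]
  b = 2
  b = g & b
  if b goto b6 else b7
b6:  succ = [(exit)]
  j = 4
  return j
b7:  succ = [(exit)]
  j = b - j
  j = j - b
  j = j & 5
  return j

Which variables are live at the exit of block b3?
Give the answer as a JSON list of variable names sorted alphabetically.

Answer: ["g", "j"]

Working:
Block summaries:
  b0: def={b,g,j} ue=∅
  b1: def={b,j} ue={b,j}
  b2: def={x} ue=∅
  b3: def={b,x} ue={b}
  b4: def={g,j} ue=∅
  b5: def={b} ue={g}
  b6: def={j} ue=∅
  b7: def={j} ue={b,j}

Backward fixpoint:
  live b0: ∅→{b,g,j}
  live b1: {b,g,j}→{b,g,j}
  live b2: ∅→∅
  live b3: {b,g,j}→{g,j}
  live b4: ∅→{g,j}
  live b5: {g,j}→{b,j}
  live b6: ∅→∅
  live b7: {b,j}→∅

live-out(b3) = ["g", "j"]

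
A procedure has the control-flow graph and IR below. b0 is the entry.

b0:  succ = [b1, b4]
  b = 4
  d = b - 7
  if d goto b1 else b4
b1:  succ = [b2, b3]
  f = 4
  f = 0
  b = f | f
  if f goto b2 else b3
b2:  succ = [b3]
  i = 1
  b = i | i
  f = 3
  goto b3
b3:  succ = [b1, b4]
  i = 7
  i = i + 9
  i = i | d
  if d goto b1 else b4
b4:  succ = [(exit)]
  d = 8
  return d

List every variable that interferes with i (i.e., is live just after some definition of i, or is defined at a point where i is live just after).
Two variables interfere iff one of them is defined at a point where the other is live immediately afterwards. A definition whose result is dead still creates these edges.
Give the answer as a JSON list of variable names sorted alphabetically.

def/use:
  b0: {b,d} / ∅
  b1: {b,f} / ∅
  b2: {b,f,i} / ∅
  b3: {i} / {d}
  b4: {d} / ∅

Liveness:
  b0: in=∅ out={d}
  b1: in={d} out={d}
  b2: in={d} out={d}
  b3: in={d} out={d}
  b4: in=∅ out=∅

Interfere edges:
  b: {d,f}
  d: {b,f,i}
  f: {b,d}
  i: {d}

N(i) = ["d"]

Answer: ["d"]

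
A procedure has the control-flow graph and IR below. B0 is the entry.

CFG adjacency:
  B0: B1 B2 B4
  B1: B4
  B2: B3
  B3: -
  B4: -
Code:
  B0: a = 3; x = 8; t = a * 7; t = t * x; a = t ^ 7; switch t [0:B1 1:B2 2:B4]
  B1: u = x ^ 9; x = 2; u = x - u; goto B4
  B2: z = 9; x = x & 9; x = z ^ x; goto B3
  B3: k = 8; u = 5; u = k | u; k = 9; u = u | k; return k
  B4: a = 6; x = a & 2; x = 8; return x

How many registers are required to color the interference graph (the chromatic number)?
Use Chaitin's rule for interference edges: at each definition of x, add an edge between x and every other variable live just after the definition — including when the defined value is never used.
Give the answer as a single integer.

Answer: 3

Analysis:
def/use:
  B0: {a,t,x} / ∅
  B1: {u,x} / {x}
  B2: {x,z} / {x}
  B3: {k,u} / ∅
  B4: {a,x} / ∅

Live sets:
  live B0: ∅→{x}
  live B1: {x}→∅
  live B2: {x}→∅
  live B3: ∅→∅
  live B4: ∅→∅

Interference:
  a: {t,x}
  k: {u}
  t: {a,x}
  u: {k,x}
  x: {a,t,u,z}
  z: {x}

Chromatic number:
  lower bound: {a,t,x} mutually conflict ⇒ χ ≥ 3
  3-colouring: c0={k,x}  c1={a,u,z}  c2={t}
  χ = 3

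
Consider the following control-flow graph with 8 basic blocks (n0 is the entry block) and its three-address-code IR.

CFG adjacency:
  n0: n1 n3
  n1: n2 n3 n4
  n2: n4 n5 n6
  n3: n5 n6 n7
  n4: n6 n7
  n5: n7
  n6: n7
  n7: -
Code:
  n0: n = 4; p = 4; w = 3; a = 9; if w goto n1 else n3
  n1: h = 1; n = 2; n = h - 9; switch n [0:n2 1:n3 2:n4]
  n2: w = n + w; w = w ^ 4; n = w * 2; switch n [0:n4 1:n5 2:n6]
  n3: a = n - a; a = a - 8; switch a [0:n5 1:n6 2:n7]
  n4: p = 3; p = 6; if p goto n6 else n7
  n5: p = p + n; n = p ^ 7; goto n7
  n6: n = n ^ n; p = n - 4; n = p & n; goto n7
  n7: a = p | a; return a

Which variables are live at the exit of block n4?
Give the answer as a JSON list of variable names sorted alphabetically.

Block summaries:
  n0: {a,n,p,w} / ∅
  n1: {h,n} / ∅
  n2: {n,w} / {n,w}
  n3: {a} / {a,n}
  n4: {p} / ∅
  n5: {n,p} / {n,p}
  n6: {n,p} / {n}
  n7: {a} / {a,p}

Backward fixpoint:
  live n0: ∅→{a,n,p,w}
  live n1: {a,p,w}→{a,n,p,w}
  live n2: {a,n,p,w}→{a,n,p}
  live n3: {a,n,p}→{a,n,p}
  live n4: {a,n}→{a,n,p}
  live n5: {a,n,p}→{a,p}
  live n6: {a,n}→{a,p}
  live n7: {a,p}→∅

live-out(n4) = ["a", "n", "p"]

Answer: ["a", "n", "p"]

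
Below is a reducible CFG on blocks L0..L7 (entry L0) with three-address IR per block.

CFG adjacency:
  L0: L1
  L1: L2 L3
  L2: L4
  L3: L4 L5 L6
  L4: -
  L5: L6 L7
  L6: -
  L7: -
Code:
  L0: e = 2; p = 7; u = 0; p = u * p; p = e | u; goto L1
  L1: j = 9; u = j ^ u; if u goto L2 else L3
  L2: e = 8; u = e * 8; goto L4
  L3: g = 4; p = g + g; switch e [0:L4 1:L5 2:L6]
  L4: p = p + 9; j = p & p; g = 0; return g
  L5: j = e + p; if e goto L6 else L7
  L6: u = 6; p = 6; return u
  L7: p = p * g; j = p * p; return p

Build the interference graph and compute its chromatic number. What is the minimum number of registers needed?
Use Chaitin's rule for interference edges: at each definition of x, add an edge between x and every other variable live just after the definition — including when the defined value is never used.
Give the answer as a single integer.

Block summaries:
  L0: def={e,p,u} ue=∅
  L1: def={j,u} ue={u}
  L2: def={e,u} ue=∅
  L3: def={g,p} ue={e}
  L4: def={g,j,p} ue={p}
  L5: def={j} ue={e,p}
  L6: def={p,u} ue=∅
  L7: def={j,p} ue={g,p}

Backward fixpoint:
  L0 li=∅ lo={e,p,u}
  L1 li={e,p,u} lo={e,p}
  L2 li={p} lo={p}
  L3 li={e} lo={e,g,p}
  L4 li={p} lo=∅
  L5 li={e,g,p} lo={g,p}
  L6 li=∅ lo=∅
  L7 li={g,p} lo=∅

Conflict graph:
  e↔{g,j,p,u}
  g↔{e,j,p}
  j↔{e,g,p,u}
  p↔{e,g,j,u}
  u↔{e,j,p}

Colouring:
  lower bound: {e,g,j,p} mutually conflict ⇒ χ ≥ 4
  4-colouring: c0={e}  c1={j}  c2={p}  c3={g,u}
  χ = 4

Answer: 4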